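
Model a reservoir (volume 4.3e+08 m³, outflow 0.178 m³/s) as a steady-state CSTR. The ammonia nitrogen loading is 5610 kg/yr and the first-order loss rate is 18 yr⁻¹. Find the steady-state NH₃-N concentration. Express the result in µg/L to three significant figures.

Outflow Q = 0.178 m³/s × 3.156e+07 s/yr = 5.617e+06 m³/yr.
Steady-state CSTR mass balance: W = Q·C + k·V·C, so C = W/(Q + kV).
Q + kV = 5.617e+06 + 18·4.3e+08 = 7.746e+09 m³/yr.
C = 5610/7.746e+09 = 7.243e-07 kg/m³ = 0.0007243 mg/L = 0.7243 µg/L.

0.724 µg/L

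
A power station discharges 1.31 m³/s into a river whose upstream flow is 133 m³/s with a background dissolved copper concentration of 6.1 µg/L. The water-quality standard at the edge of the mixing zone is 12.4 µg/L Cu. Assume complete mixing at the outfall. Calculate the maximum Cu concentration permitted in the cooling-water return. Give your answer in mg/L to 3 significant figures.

6.1 µg/L = 0.0061 mg/L.
12.4 µg/L = 0.0124 mg/L.
Mass balance: 0.0124·134.3 = 1.31·Cₑ + 133·0.0061.
Cₑ = (1.665 − 0.8113) / 1.31 = 0.652 mg/L.

0.652 mg/L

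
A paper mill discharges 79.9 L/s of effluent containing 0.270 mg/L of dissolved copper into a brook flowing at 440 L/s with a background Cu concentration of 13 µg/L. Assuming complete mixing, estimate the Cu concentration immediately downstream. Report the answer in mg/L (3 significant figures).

0.0525 mg/L

79.9 L/s = 0.0799 m³/s.
440 L/s = 0.44 m³/s.
13 µg/L = 0.013 mg/L.
Flow-weighted mixing gives C = (0.0799·0.27 + 0.44·0.013) / (0.0799 + 0.44) = 0.02729/0.5199 = 0.0525 mg/L.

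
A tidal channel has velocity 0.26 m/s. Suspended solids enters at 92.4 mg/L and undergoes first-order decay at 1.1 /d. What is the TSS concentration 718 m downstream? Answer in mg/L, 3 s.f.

Travel time t = 718 m / 0.26 m/s = 718/0.26 = 2762 s = 0.03196 d.
First-order decay: C = 92.4·exp(−1.1·0.03196) = 92.4·0.9655 = 89.21 mg/L.

89.2 mg/L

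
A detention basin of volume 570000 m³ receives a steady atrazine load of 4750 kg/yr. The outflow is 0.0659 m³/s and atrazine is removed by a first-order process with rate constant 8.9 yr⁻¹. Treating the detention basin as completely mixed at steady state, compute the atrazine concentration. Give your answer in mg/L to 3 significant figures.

0.664 mg/L

Outflow Q = 0.0659 m³/s × 3.156e+07 s/yr = 2.08e+06 m³/yr.
Steady-state CSTR mass balance: W = Q·C + k·V·C, so C = W/(Q + kV).
Q + kV = 2.08e+06 + 8.9·570000 = 7.153e+06 m³/yr.
C = 4750/7.153e+06 = 0.0006641 kg/m³ = 0.6641 mg/L.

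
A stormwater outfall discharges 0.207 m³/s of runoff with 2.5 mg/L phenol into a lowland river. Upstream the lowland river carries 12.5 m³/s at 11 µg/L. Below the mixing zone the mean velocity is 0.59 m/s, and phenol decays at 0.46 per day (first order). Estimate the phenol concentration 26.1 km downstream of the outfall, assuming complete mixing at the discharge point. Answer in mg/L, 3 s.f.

11 µg/L = 0.011 mg/L.
After complete mixing, C₀ = (0.207·2.5 + 12.5·0.011) / 12.71 = 0.05155 mg/L.
Travel time t = 2.61e+04 m / 0.59 m/s = 4.424e+04 s = 0.512 d.
C = 0.05155·exp(−0.46·0.512) = 0.05155·0.7902 = 0.04073 mg/L.

0.0407 mg/L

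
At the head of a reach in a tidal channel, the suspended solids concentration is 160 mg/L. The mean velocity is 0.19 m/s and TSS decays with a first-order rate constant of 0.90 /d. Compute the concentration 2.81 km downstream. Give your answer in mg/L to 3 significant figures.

Travel time t = 2.81 km / 0.19 m/s = 2810/0.19 = 1.479e+04 s = 0.1712 d.
First-order decay: C = 160·exp(−0.90·0.1712) = 160·0.8572 = 137.2 mg/L.

137 mg/L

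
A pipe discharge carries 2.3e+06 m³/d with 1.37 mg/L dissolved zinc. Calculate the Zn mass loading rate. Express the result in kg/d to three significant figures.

2.3e+06 m³/d = 26.62 m³/s.
Mass flux = Q·C = 26.62 m³/s × 1.37 g/m³ = 36.47 g/s.
= 36.47 g/s × 86.4 = 3151 kg/d.

3150 kg/d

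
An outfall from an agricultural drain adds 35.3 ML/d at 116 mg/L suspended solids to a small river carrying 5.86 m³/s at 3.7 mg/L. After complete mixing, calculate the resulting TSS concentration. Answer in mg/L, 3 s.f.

11.0 mg/L

35.3 ML/d = 0.4086 m³/s.
Flow-weighted mixing gives C = (0.4086·116 + 5.86·3.7) / (0.4086 + 5.86) = 69.08/6.269 = 11.02 mg/L.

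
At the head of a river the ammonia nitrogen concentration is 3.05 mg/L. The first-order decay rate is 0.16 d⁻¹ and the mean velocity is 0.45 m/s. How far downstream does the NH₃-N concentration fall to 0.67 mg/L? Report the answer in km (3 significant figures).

368 km

From C = C₀·e^(−kt), t = ln(C₀/C)/k = ln(3.05/0.67)/0.16 = 1.516/0.16 = 9.473 d.
Distance = v·t = 0.45 m/s × 8.184e+05 s = 3.683e+05 m = 368.3 km.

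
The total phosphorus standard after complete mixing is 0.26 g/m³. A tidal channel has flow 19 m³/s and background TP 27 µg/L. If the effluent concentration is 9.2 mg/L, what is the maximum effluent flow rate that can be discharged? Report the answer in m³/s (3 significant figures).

0.495 m³/s

27 µg/L = 0.027 mg/L.
Mass balance at complete mixing: C_std·(Q_w + Q_r) = Q_w·C_e + Q_r·C_b.
Rearranging, Q_w = Q_r·(C_std − C_b)/(C_e − C_std) = 19·(0.26 − 0.027) / (9.2 − 0.26) = 0.4952 m³/s.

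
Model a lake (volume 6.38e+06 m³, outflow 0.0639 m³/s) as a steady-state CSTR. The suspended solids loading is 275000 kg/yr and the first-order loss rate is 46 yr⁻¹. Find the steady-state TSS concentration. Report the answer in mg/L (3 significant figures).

Outflow Q = 0.0639 m³/s × 3.156e+07 s/yr = 2.017e+06 m³/yr.
Steady-state CSTR mass balance: W = Q·C + k·V·C, so C = W/(Q + kV).
Q + kV = 2.017e+06 + 46·6.38e+06 = 2.955e+08 m³/yr.
C = 275000/2.955e+08 = 0.0009306 kg/m³ = 0.9306 mg/L.

0.931 mg/L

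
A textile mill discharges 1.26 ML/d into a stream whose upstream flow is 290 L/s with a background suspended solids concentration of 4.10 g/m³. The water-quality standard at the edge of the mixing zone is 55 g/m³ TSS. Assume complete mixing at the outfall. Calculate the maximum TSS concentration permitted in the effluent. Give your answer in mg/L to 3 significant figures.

1.26 ML/d = 0.01458 m³/s.
290 L/s = 0.29 m³/s.
Mass balance: 55·0.3046 = 0.01458·Cₑ + 0.29·4.1.
Cₑ = (16.75 − 1.189) / 0.01458 = 1067 mg/L.

1070 mg/L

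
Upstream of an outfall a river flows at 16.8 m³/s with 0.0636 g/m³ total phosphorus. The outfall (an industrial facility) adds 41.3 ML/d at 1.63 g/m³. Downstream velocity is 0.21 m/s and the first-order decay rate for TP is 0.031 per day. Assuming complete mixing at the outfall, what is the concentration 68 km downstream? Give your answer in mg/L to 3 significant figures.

41.3 ML/d = 0.478 m³/s.
After complete mixing, C₀ = (0.478·1.63 + 16.8·0.0636) / 17.28 = 0.1069 mg/L.
Travel time t = 6.8e+04 m / 0.21 m/s = 3.238e+05 s = 3.748 d.
C = 0.1069·exp(−0.031·3.748) = 0.1069·0.8903 = 0.09521 mg/L.

0.0952 mg/L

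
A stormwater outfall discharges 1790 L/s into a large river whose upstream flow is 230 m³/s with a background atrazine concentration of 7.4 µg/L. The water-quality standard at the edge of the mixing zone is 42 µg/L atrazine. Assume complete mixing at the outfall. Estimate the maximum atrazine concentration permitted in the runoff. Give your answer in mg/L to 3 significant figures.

4.49 mg/L

1790 L/s = 1.79 m³/s.
7.4 µg/L = 0.0074 mg/L.
42 µg/L = 0.042 mg/L.
Mass balance: 0.042·231.8 = 1.79·Cₑ + 230·0.0074.
Cₑ = (9.735 − 1.702) / 1.79 = 4.488 mg/L.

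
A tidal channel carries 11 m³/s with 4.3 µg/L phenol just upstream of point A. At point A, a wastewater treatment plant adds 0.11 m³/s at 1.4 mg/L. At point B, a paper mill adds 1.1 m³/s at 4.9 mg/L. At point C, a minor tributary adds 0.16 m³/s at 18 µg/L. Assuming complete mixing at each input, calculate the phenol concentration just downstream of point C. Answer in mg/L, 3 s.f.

0.452 mg/L

4.3 µg/L = 0.0043 mg/L.
After input A: C = (11·0.0043 + 0.11·1.4) / 11.11 = 0.01812 mg/L.
After input B: C = (11.11·0.01812 + 1.1·4.9) / 12.21 = 0.4579 mg/L.
18 µg/L = 0.018 mg/L.
After input C: C = (12.21·0.4579 + 0.16·0.018) / 12.37 = 0.4522 mg/L.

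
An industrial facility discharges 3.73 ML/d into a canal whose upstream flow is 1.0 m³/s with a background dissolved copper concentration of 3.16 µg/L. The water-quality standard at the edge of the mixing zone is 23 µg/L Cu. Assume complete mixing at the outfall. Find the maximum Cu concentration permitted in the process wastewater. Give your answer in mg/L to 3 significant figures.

0.483 mg/L

3.73 ML/d = 0.04317 m³/s.
3.16 µg/L = 0.00316 mg/L.
23 µg/L = 0.023 mg/L.
Mass balance: 0.023·1.043 = 0.04317·Cₑ + 1·0.00316.
Cₑ = (0.02399 − 0.00316) / 0.04317 = 0.4826 mg/L.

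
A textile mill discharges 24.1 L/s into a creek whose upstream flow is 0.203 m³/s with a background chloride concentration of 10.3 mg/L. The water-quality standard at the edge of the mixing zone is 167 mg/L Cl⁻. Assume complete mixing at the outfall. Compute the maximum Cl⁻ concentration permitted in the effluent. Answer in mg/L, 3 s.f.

24.1 L/s = 0.0241 m³/s.
Mass balance: 167·0.2271 = 0.0241·Cₑ + 0.203·10.3.
Cₑ = (37.93 − 2.091) / 0.0241 = 1487 mg/L.

1490 mg/L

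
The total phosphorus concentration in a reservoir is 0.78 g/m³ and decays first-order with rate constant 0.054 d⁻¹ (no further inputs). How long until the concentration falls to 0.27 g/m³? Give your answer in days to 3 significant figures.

t = ln(C₀/C)/k = ln(0.78/0.27)/0.054 = 1.061/0.054 = 19.65 d.

19.6 d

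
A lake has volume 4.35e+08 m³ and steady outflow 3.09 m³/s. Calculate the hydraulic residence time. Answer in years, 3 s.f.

4.46 yr

Q = 3.09 m³/s × 3.156e+07 s/yr = 9.751e+07 m³/yr.
Hydraulic residence time τ = V/Q = 4.35e+08/9.751e+07 = 4.461 yr.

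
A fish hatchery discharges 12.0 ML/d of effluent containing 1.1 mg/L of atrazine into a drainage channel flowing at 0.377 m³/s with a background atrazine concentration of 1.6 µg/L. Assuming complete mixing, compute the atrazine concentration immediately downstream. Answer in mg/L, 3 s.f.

0.297 mg/L

12.0 ML/d = 0.1389 m³/s.
1.6 µg/L = 0.0016 mg/L.
Conservation of mass across the mixing zone: C = (0.1389·1.1 + 0.377·0.0016) / (0.1389 + 0.377) = 0.1534/0.5159 = 0.2973 mg/L.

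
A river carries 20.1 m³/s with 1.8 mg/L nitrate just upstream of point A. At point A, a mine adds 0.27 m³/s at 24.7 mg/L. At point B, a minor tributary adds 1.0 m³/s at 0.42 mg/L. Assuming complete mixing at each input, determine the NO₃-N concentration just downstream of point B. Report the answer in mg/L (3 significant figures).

2.02 mg/L

After input A: C = (20.1·1.8 + 0.27·24.7) / 20.37 = 2.104 mg/L.
After input B: C = (20.37·2.104 + 1·0.42) / 21.37 = 2.025 mg/L.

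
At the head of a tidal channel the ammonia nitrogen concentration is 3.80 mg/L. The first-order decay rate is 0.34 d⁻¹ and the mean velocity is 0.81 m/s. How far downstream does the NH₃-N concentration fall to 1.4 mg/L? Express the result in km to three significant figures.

From C = C₀·e^(−kt), t = ln(C₀/C)/k = ln(3.80/1.4)/0.34 = 0.9985/0.34 = 2.937 d.
Distance = v·t = 0.81 m/s × 2.537e+05 s = 2.055e+05 m = 205.5 km.

206 km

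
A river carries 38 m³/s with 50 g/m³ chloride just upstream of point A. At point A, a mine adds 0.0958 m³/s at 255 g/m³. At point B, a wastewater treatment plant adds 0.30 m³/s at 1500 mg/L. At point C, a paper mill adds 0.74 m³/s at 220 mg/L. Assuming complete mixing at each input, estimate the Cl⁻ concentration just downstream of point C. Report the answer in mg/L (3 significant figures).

64.8 mg/L

After input A: C = (38·50 + 0.0958·255) / 38.1 = 50.52 mg/L.
After input B: C = (38.1·50.52 + 0.3·1500) / 38.4 = 61.84 mg/L.
After input C: C = (38.4·61.84 + 0.74·220) / 39.14 = 64.83 mg/L.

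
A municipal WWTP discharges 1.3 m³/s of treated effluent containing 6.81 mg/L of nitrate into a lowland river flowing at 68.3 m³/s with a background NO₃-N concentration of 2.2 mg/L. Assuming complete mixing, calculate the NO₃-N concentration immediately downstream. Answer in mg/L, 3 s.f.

2.29 mg/L

Flow-weighted mixing gives C = (1.3·6.81 + 68.3·2.2) / (1.3 + 68.3) = 159.1/69.6 = 2.286 mg/L.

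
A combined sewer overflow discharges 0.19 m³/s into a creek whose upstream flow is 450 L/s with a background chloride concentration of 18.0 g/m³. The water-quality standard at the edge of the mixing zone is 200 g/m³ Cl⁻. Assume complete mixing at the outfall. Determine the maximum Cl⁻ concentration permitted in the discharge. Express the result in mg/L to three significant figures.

450 L/s = 0.45 m³/s.
Mass balance: 200·0.64 = 0.19·Cₑ + 0.45·18.
Cₑ = (128 − 8.1) / 0.19 = 631.1 mg/L.

631 mg/L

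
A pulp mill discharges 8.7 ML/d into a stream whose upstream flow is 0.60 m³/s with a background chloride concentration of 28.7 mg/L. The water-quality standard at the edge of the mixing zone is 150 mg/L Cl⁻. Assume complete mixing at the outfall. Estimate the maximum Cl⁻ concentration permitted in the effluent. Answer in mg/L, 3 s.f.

873 mg/L

8.7 ML/d = 0.1007 m³/s.
Mass balance: 150·0.7007 = 0.1007·Cₑ + 0.6·28.7.
Cₑ = (105.1 − 17.22) / 0.1007 = 872.8 mg/L.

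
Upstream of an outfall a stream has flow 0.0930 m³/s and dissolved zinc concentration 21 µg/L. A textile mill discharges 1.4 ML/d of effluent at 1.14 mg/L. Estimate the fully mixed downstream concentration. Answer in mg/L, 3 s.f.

0.187 mg/L

1.4 ML/d = 0.0162 m³/s.
21 µg/L = 0.021 mg/L.
Conservation of mass across the mixing zone: C = (0.0162·1.14 + 0.093·0.021) / (0.0162 + 0.093) = 0.02043/0.1092 = 0.187 mg/L.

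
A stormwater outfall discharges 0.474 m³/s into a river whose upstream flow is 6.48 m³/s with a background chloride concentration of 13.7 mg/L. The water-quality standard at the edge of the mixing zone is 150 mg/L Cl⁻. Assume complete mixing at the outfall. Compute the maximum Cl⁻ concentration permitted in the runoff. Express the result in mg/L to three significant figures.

Mass balance: 150·6.954 = 0.474·Cₑ + 6.48·13.7.
Cₑ = (1043 − 88.78) / 0.474 = 2013 mg/L.

2010 mg/L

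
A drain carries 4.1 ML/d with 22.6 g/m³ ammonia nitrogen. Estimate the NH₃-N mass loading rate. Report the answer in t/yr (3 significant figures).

4.1 ML/d = 0.04745 m³/s.
Mass flux = Q·C = 0.04745 m³/s × 22.6 g/m³ = 1.072 g/s.
= 1.072 g/s × 31.56 = 33.84 t/yr.

33.8 t/yr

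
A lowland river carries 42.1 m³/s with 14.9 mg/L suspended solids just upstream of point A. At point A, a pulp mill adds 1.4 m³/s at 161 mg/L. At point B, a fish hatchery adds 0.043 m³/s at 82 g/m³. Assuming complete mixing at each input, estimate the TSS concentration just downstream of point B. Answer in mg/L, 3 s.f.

After input A: C = (42.1·14.9 + 1.4·161) / 43.5 = 19.6 mg/L.
After input B: C = (43.5·19.6 + 0.043·82) / 43.54 = 19.66 mg/L.

19.7 mg/L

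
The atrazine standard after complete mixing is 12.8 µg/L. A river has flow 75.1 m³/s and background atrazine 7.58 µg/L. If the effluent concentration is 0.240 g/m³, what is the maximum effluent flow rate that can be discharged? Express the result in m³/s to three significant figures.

7.58 µg/L = 0.00758 mg/L.
12.8 µg/L = 0.0128 mg/L.
Mass balance at complete mixing: C_std·(Q_w + Q_r) = Q_w·C_e + Q_r·C_b.
Rearranging, Q_w = Q_r·(C_std − C_b)/(C_e − C_std) = 75.1·(0.0128 − 0.00758) / (0.24 − 0.0128) = 1.725 m³/s.

1.73 m³/s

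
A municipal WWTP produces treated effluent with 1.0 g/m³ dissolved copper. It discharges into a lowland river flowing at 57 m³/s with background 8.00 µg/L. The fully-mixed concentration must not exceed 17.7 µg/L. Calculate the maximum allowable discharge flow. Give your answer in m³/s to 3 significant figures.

0.563 m³/s

8.00 µg/L = 0.008 mg/L.
17.7 µg/L = 0.0177 mg/L.
Mass balance at complete mixing: C_std·(Q_w + Q_r) = Q_w·C_e + Q_r·C_b.
Rearranging, Q_w = Q_r·(C_std − C_b)/(C_e − C_std) = 57·(0.0177 − 0.008) / (1 − 0.0177) = 0.5629 m³/s.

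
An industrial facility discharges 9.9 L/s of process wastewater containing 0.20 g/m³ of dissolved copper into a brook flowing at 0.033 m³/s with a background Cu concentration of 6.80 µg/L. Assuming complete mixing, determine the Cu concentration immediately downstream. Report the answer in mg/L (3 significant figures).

0.0514 mg/L

9.9 L/s = 0.0099 m³/s.
6.80 µg/L = 0.0068 mg/L.
By mass balance at complete mixing, C = (0.0099·0.2 + 0.033·0.0068) / (0.0099 + 0.033) = 0.002204/0.0429 = 0.05138 mg/L.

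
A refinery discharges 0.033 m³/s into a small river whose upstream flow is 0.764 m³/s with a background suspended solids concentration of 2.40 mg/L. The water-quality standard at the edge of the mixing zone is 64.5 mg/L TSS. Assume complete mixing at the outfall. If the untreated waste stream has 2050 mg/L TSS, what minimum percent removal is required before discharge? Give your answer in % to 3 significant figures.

Mass balance: 64.5·0.797 = 0.033·Cₑ + 0.764·2.4.
Cₑ = (51.41 − 1.834) / 0.033 = 1502 mg/L.
Required removal = 1 − 1502/2050 = 26.72 %.

26.7 %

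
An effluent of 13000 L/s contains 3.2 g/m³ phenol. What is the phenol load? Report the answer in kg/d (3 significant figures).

13000 L/s = 13 m³/s.
Mass flux = Q·C = 13 m³/s × 3.2 g/m³ = 41.6 g/s.
= 41.6 g/s × 86.4 = 3594 kg/d.

3590 kg/d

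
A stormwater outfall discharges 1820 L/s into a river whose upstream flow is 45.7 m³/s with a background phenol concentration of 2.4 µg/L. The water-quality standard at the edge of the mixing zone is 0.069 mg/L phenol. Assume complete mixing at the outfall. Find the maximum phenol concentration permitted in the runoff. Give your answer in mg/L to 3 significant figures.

1820 L/s = 1.82 m³/s.
2.4 µg/L = 0.0024 mg/L.
Mass balance: 0.069·47.52 = 1.82·Cₑ + 45.7·0.0024.
Cₑ = (3.279 − 0.1097) / 1.82 = 1.741 mg/L.

1.74 mg/L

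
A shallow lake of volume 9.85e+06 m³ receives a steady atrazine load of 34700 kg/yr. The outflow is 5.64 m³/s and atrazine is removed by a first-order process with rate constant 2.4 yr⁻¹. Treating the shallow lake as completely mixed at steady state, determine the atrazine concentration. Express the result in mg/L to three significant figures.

Outflow Q = 5.64 m³/s × 3.156e+07 s/yr = 1.78e+08 m³/yr.
Steady-state CSTR mass balance: W = Q·C + k·V·C, so C = W/(Q + kV).
Q + kV = 1.78e+08 + 2.4·9.85e+06 = 2.016e+08 m³/yr.
C = 34700/2.016e+08 = 0.0001721 kg/m³ = 0.1721 mg/L.

0.172 mg/L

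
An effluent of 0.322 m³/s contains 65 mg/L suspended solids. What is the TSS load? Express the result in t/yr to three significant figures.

661 t/yr

Mass flux = Q·C = 0.322 m³/s × 65 g/m³ = 20.93 g/s.
= 20.93 g/s × 31.56 = 660.5 t/yr.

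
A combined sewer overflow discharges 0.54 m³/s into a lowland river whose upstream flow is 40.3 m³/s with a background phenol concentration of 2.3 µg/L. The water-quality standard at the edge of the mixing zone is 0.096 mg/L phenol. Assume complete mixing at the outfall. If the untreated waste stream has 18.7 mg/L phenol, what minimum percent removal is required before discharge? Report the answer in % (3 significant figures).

62.1 %

2.3 µg/L = 0.0023 mg/L.
Mass balance: 0.096·40.84 = 0.54·Cₑ + 40.3·0.0023.
Cₑ = (3.921 − 0.09269) / 0.54 = 7.089 mg/L.
Required removal = 1 − 7.089/18.7 = 62.09 %.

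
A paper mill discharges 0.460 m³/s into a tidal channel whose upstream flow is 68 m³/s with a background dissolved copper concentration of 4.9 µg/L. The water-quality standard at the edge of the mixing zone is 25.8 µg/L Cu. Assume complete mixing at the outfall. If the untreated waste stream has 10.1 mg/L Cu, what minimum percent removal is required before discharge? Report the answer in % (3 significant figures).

69.2 %

4.9 µg/L = 0.0049 mg/L.
25.8 µg/L = 0.0258 mg/L.
Mass balance: 0.0258·68.46 = 0.46·Cₑ + 68·0.0049.
Cₑ = (1.766 − 0.3332) / 0.46 = 3.115 mg/L.
Required removal = 1 − 3.115/10.1 = 69.15 %.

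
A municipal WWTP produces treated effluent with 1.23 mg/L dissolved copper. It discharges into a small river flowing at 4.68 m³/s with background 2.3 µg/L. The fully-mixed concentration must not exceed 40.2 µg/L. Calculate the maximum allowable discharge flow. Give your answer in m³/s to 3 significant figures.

2.3 µg/L = 0.0023 mg/L.
40.2 µg/L = 0.0402 mg/L.
Mass balance at complete mixing: C_std·(Q_w + Q_r) = Q_w·C_e + Q_r·C_b.
Rearranging, Q_w = Q_r·(C_std − C_b)/(C_e − C_std) = 4.68·(0.0402 − 0.0023) / (1.23 − 0.0402) = 0.1491 m³/s.

0.149 m³/s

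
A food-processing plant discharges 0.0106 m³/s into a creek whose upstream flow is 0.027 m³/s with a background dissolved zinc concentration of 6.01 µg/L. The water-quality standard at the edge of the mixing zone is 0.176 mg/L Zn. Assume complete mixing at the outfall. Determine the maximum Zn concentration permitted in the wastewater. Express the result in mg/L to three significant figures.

6.01 µg/L = 0.00601 mg/L.
Mass balance: 0.176·0.0376 = 0.0106·Cₑ + 0.027·0.00601.
Cₑ = (0.006618 − 0.0001623) / 0.0106 = 0.609 mg/L.

0.609 mg/L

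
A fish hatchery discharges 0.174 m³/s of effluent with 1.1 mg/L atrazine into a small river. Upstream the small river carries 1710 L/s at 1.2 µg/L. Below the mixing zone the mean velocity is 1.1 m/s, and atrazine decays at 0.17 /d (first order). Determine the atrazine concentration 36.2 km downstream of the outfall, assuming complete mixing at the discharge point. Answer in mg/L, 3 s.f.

1710 L/s = 1.71 m³/s.
1.2 µg/L = 0.0012 mg/L.
After complete mixing, C₀ = (0.174·1.1 + 1.71·0.0012) / 1.884 = 0.1027 mg/L.
Travel time t = 3.62e+04 m / 1.1 m/s = 3.291e+04 s = 0.3809 d.
C = 0.1027·exp(−0.17·0.3809) = 0.1027·0.9373 = 0.09624 mg/L.

0.0962 mg/L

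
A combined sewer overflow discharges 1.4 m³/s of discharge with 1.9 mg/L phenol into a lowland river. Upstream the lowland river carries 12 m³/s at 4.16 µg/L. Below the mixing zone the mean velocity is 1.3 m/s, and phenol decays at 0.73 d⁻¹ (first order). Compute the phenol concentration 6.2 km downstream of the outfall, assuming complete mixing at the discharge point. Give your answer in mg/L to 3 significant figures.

4.16 µg/L = 0.00416 mg/L.
After complete mixing, C₀ = (1.4·1.9 + 12·0.00416) / 13.4 = 0.2022 mg/L.
Travel time t = 6200 m / 1.3 m/s = 4769 s = 0.0552 d.
C = 0.2022·exp(−0.73·0.0552) = 0.2022·0.9605 = 0.1942 mg/L.

0.194 mg/L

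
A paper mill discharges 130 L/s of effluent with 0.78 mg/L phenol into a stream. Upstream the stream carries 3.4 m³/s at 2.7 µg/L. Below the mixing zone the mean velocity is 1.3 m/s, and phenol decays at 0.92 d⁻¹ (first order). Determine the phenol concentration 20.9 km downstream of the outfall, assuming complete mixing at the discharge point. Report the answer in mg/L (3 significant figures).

0.0264 mg/L

130 L/s = 0.13 m³/s.
2.7 µg/L = 0.0027 mg/L.
After complete mixing, C₀ = (0.13·0.78 + 3.4·0.0027) / 3.53 = 0.03133 mg/L.
Travel time t = 2.09e+04 m / 1.3 m/s = 1.608e+04 s = 0.1861 d.
C = 0.03133·exp(−0.92·0.1861) = 0.03133·0.8427 = 0.0264 mg/L.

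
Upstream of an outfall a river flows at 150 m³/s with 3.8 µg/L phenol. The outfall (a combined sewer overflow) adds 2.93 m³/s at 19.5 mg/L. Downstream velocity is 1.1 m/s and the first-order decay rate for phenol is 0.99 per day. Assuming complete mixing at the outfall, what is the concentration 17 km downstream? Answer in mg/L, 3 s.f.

3.8 µg/L = 0.0038 mg/L.
After complete mixing, C₀ = (2.93·19.5 + 150·0.0038) / 152.9 = 0.3773 mg/L.
Travel time t = 1.7e+04 m / 1.1 m/s = 1.545e+04 s = 0.1789 d.
C = 0.3773·exp(−0.99·0.1789) = 0.3773·0.8377 = 0.3161 mg/L.

0.316 mg/L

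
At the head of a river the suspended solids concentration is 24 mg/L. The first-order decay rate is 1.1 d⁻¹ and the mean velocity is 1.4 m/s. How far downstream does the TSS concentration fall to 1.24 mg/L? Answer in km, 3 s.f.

326 km

From C = C₀·e^(−kt), t = ln(C₀/C)/k = ln(24/1.24)/1.1 = 2.963/1.1 = 2.694 d.
Distance = v·t = 1.4 m/s × 2.327e+05 s = 3.258e+05 m = 325.8 km.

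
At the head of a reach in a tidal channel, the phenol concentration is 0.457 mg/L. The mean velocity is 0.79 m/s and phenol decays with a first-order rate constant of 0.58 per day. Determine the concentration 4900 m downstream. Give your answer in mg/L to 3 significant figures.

Travel time t = 4900 m / 0.79 m/s = 4900/0.79 = 6203 s = 0.07179 d.
First-order decay: C = 0.457·exp(−0.58·0.07179) = 0.457·0.9592 = 0.4384 mg/L.

0.438 mg/L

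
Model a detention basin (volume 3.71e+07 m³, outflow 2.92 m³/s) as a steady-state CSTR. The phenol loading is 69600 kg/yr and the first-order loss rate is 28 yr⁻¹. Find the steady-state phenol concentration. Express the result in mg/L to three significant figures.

Outflow Q = 2.92 m³/s × 3.156e+07 s/yr = 9.215e+07 m³/yr.
Steady-state CSTR mass balance: W = Q·C + k·V·C, so C = W/(Q + kV).
Q + kV = 9.215e+07 + 28·3.71e+07 = 1.131e+09 m³/yr.
C = 69600/1.131e+09 = 6.154e-05 kg/m³ = 0.06154 mg/L.

0.0615 mg/L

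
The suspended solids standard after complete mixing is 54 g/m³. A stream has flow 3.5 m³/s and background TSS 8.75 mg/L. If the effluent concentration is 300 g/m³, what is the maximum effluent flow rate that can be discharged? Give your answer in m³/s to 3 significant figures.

0.644 m³/s

Mass balance at complete mixing: C_std·(Q_w + Q_r) = Q_w·C_e + Q_r·C_b.
Rearranging, Q_w = Q_r·(C_std − C_b)/(C_e − C_std) = 3.5·(54 − 8.75) / (300 − 54) = 0.6438 m³/s.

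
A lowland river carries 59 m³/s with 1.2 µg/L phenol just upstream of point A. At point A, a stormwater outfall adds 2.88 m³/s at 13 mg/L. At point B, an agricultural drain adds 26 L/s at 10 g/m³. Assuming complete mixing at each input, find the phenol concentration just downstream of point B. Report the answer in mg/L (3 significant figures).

1.2 µg/L = 0.0012 mg/L.
After input A: C = (59·0.0012 + 2.88·13) / 61.88 = 0.6062 mg/L.
26 L/s = 0.026 m³/s.
After input B: C = (61.88·0.6062 + 0.026·10) / 61.91 = 0.6101 mg/L.

0.610 mg/L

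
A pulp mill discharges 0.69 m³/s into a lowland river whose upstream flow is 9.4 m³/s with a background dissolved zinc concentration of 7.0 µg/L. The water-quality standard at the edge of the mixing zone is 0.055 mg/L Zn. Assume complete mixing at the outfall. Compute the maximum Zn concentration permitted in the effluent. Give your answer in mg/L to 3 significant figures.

0.709 mg/L

7.0 µg/L = 0.007 mg/L.
Mass balance: 0.055·10.09 = 0.69·Cₑ + 9.4·0.007.
Cₑ = (0.5549 − 0.0658) / 0.69 = 0.7089 mg/L.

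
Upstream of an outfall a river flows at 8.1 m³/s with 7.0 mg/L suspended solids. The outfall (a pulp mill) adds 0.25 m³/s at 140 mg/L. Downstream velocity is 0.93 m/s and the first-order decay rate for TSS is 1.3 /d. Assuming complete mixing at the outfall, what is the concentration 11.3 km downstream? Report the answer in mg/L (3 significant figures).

9.15 mg/L

After complete mixing, C₀ = (0.25·140 + 8.1·7) / 8.35 = 10.98 mg/L.
Travel time t = 1.13e+04 m / 0.93 m/s = 1.215e+04 s = 0.1406 d.
C = 10.98·exp(−1.3·0.1406) = 10.98·0.8329 = 9.147 mg/L.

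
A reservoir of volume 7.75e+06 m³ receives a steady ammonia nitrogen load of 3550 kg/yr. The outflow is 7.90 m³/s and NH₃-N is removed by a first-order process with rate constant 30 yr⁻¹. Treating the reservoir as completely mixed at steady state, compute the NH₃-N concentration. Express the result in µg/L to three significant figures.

7.37 µg/L

Outflow Q = 7.90 m³/s × 3.156e+07 s/yr = 2.493e+08 m³/yr.
Steady-state CSTR mass balance: W = Q·C + k·V·C, so C = W/(Q + kV).
Q + kV = 2.493e+08 + 30·7.75e+06 = 4.818e+08 m³/yr.
C = 3550/4.818e+08 = 7.368e-06 kg/m³ = 0.007368 mg/L = 7.368 µg/L.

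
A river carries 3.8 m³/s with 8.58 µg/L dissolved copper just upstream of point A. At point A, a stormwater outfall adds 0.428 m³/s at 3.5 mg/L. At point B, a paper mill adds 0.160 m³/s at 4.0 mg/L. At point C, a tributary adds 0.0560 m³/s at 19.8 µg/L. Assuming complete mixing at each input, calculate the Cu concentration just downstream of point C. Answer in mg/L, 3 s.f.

0.489 mg/L

8.58 µg/L = 0.00858 mg/L.
After input A: C = (3.8·0.00858 + 0.428·3.5) / 4.228 = 0.362 mg/L.
After input B: C = (4.228·0.362 + 0.16·4) / 4.388 = 0.4947 mg/L.
19.8 µg/L = 0.0198 mg/L.
After input C: C = (4.388·0.4947 + 0.056·0.0198) / 4.444 = 0.4887 mg/L.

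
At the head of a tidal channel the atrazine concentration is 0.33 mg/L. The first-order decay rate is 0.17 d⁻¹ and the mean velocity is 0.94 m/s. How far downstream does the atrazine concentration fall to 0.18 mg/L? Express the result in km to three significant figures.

From C = C₀·e^(−kt), t = ln(C₀/C)/k = ln(0.33/0.18)/0.17 = 0.6061/0.17 = 3.566 d.
Distance = v·t = 0.94 m/s × 3.081e+05 s = 2.896e+05 m = 289.6 km.

290 km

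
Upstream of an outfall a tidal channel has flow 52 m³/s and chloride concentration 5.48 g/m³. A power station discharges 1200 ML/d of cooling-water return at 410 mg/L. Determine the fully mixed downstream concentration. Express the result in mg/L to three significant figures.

90.7 mg/L

1200 ML/d = 13.89 m³/s.
Flow-weighted mixing gives C = (13.89·410 + 52·5.48) / (13.89 + 52) = 5979/65.89 = 90.75 mg/L.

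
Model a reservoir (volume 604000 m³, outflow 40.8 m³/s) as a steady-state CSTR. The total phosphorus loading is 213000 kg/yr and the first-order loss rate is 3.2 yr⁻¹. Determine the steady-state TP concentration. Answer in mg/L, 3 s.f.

0.165 mg/L

Outflow Q = 40.8 m³/s × 3.156e+07 s/yr = 1.288e+09 m³/yr.
Steady-state CSTR mass balance: W = Q·C + k·V·C, so C = W/(Q + kV).
Q + kV = 1.288e+09 + 3.2·604000 = 1.289e+09 m³/yr.
C = 213000/1.289e+09 = 0.0001652 kg/m³ = 0.1652 mg/L.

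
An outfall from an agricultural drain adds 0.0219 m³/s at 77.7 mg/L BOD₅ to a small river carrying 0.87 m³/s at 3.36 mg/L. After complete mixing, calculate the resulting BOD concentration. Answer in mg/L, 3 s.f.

5.19 mg/L

Conservation of mass across the mixing zone: C = (0.0219·77.7 + 0.87·3.36) / (0.0219 + 0.87) = 4.625/0.8919 = 5.185 mg/L.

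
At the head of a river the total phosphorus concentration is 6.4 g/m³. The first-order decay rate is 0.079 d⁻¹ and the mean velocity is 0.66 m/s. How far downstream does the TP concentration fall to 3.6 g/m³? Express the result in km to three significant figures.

From C = C₀·e^(−kt), t = ln(C₀/C)/k = ln(6.4/3.6)/0.079 = 0.5754/0.079 = 7.283 d.
Distance = v·t = 0.66 m/s × 6.293e+05 s = 4.153e+05 m = 415.3 km.

415 km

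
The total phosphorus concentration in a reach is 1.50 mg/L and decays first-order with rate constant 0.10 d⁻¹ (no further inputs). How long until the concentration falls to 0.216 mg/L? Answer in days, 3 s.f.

t = ln(C₀/C)/k = ln(1.50/0.216)/0.10 = 1.938/0.10 = 19.38 d.

19.4 d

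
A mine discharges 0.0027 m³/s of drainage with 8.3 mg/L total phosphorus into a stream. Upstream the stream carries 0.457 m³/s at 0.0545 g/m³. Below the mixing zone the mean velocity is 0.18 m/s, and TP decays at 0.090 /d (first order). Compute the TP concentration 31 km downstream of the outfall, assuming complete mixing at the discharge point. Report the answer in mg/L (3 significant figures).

After complete mixing, C₀ = (0.0027·8.3 + 0.457·0.0545) / 0.4597 = 0.1029 mg/L.
Travel time t = 3.1e+04 m / 0.18 m/s = 1.722e+05 s = 1.993 d.
C = 0.1029·exp(−0.090·1.993) = 0.1029·0.8358 = 0.08603 mg/L.

0.0860 mg/L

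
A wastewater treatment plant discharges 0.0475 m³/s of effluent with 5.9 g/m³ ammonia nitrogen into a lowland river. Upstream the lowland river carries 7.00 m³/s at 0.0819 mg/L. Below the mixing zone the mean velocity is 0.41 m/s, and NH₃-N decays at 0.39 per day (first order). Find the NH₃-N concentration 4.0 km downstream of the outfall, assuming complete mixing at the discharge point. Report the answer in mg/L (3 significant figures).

0.116 mg/L

After complete mixing, C₀ = (0.0475·5.9 + 7·0.0819) / 7.048 = 0.1211 mg/L.
Travel time t = 4000 m / 0.41 m/s = 9756 s = 0.1129 d.
C = 0.1211·exp(−0.39·0.1129) = 0.1211·0.9569 = 0.1159 mg/L.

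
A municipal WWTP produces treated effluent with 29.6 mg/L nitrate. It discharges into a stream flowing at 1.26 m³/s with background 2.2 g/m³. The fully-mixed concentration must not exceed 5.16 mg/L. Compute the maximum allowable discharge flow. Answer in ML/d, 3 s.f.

Mass balance at complete mixing: C_std·(Q_w + Q_r) = Q_w·C_e + Q_r·C_b.
Rearranging, Q_w = Q_r·(C_std − C_b)/(C_e − C_std) = 1.26·(5.16 − 2.2) / (29.6 − 5.16) = 0.1526 m³/s.
= 13.18 ML/d.

13.2 ML/d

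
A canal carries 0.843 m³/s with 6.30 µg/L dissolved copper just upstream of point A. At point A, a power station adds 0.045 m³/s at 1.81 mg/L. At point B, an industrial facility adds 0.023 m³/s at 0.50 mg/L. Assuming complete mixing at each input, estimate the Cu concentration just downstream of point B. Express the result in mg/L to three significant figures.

6.30 µg/L = 0.0063 mg/L.
After input A: C = (0.843·0.0063 + 0.045·1.81) / 0.888 = 0.0977 mg/L.
After input B: C = (0.888·0.0977 + 0.023·0.5) / 0.911 = 0.1079 mg/L.

0.108 mg/L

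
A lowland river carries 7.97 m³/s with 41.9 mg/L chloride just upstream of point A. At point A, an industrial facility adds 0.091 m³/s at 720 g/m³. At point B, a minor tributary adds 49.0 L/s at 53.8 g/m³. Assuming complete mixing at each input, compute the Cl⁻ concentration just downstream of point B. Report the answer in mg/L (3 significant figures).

49.6 mg/L

After input A: C = (7.97·41.9 + 0.091·720) / 8.061 = 49.56 mg/L.
49.0 L/s = 0.049 m³/s.
After input B: C = (8.061·49.56 + 0.049·53.8) / 8.11 = 49.58 mg/L.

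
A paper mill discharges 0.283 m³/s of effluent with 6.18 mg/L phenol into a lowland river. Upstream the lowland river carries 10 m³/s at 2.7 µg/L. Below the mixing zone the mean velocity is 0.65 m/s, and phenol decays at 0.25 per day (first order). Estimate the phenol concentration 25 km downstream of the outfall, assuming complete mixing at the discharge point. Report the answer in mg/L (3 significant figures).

0.155 mg/L

2.7 µg/L = 0.0027 mg/L.
After complete mixing, C₀ = (0.283·6.18 + 10·0.0027) / 10.28 = 0.1727 mg/L.
Travel time t = 2.5e+04 m / 0.65 m/s = 3.846e+04 s = 0.4452 d.
C = 0.1727·exp(−0.25·0.4452) = 0.1727·0.8947 = 0.1545 mg/L.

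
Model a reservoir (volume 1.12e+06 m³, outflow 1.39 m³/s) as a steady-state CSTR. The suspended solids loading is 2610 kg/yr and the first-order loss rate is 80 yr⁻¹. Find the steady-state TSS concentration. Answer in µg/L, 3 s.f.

19.6 µg/L

Outflow Q = 1.39 m³/s × 3.156e+07 s/yr = 4.387e+07 m³/yr.
Steady-state CSTR mass balance: W = Q·C + k·V·C, so C = W/(Q + kV).
Q + kV = 4.387e+07 + 80·1.12e+06 = 1.335e+08 m³/yr.
C = 2610/1.335e+08 = 1.956e-05 kg/m³ = 0.01956 mg/L = 19.56 µg/L.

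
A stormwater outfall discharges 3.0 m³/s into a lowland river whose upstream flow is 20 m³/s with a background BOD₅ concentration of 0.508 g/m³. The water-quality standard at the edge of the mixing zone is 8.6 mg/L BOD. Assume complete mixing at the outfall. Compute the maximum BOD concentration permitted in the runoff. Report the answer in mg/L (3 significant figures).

62.5 mg/L

Mass balance: 8.6·23 = 3·Cₑ + 20·0.508.
Cₑ = (197.8 − 10.16) / 3 = 62.55 mg/L.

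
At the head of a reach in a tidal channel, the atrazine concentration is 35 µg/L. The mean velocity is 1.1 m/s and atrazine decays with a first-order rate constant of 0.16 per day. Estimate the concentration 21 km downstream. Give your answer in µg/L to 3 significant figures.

33.8 µg/L

Travel time t = 21 km / 1.1 m/s = 2.1e+04/1.1 = 1.909e+04 s = 0.221 d.
First-order decay: C = 35·exp(−0.16·0.221) = 35·0.9653 = 33.78 µg/L.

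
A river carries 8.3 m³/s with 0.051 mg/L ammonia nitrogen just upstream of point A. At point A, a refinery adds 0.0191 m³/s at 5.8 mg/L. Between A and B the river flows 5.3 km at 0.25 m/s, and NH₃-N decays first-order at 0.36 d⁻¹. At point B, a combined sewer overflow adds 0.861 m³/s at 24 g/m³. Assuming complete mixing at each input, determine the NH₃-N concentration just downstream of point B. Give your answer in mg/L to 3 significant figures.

2.30 mg/L

After input A: C = (8.3·0.051 + 0.0191·5.8) / 8.319 = 0.0642 mg/L.
Over the 5.3 km reach to input B (t = 2.12e+04 s = 0.2454 d), decay gives C = 0.0642·exp(−0.36·0.2454) = 0.05877 mg/L.
After input B: C = (8.319·0.05877 + 0.861·24) / 9.18 = 2.304 mg/L.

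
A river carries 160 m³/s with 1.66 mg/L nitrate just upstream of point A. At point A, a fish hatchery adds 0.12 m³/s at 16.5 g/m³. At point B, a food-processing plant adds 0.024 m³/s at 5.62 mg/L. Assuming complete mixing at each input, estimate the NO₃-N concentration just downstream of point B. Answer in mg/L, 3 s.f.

1.67 mg/L

After input A: C = (160·1.66 + 0.12·16.5) / 160.1 = 1.671 mg/L.
After input B: C = (160.1·1.671 + 0.024·5.62) / 160.1 = 1.672 mg/L.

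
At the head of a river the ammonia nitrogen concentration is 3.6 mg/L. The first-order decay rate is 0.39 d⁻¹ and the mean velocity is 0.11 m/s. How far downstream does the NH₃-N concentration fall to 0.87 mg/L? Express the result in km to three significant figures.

34.6 km

From C = C₀·e^(−kt), t = ln(C₀/C)/k = ln(3.6/0.87)/0.39 = 1.42/0.39 = 3.642 d.
Distance = v·t = 0.11 m/s × 3.146e+05 s = 3.461e+04 m = 34.61 km.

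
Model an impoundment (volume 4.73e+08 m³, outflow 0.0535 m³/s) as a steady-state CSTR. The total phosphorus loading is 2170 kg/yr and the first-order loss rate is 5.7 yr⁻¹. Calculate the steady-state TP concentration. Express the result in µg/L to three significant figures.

0.804 µg/L

Outflow Q = 0.0535 m³/s × 3.156e+07 s/yr = 1.688e+06 m³/yr.
Steady-state CSTR mass balance: W = Q·C + k·V·C, so C = W/(Q + kV).
Q + kV = 1.688e+06 + 5.7·4.73e+08 = 2.698e+09 m³/yr.
C = 2170/2.698e+09 = 8.044e-07 kg/m³ = 0.0008044 mg/L = 0.8044 µg/L.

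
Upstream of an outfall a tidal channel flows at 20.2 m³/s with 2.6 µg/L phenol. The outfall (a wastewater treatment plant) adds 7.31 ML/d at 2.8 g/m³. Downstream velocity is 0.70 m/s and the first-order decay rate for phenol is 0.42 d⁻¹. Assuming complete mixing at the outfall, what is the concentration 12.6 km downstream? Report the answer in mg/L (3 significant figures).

7.31 ML/d = 0.08461 m³/s.
2.6 µg/L = 0.0026 mg/L.
After complete mixing, C₀ = (0.08461·2.8 + 20.2·0.0026) / 20.28 = 0.01427 mg/L.
Travel time t = 1.26e+04 m / 0.70 m/s = 1.8e+04 s = 0.2083 d.
C = 0.01427·exp(−0.42·0.2083) = 0.01427·0.9162 = 0.01307 mg/L.

0.0131 mg/L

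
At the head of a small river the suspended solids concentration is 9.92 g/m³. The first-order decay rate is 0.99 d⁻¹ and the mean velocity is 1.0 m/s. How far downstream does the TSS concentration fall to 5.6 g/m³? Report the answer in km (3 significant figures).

From C = C₀·e^(−kt), t = ln(C₀/C)/k = ln(9.92/5.6)/0.99 = 0.5718/0.99 = 0.5776 d.
Distance = v·t = 1.0 m/s × 4.99e+04 s = 4.99e+04 m = 49.9 km.

49.9 km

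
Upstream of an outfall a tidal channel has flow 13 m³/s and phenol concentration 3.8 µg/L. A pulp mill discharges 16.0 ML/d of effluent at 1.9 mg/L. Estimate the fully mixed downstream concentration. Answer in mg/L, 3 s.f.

0.0304 mg/L

16.0 ML/d = 0.1852 m³/s.
3.8 µg/L = 0.0038 mg/L.
Flow-weighted mixing gives C = (0.1852·1.9 + 13·0.0038) / (0.1852 + 13) = 0.4013/13.19 = 0.03043 mg/L.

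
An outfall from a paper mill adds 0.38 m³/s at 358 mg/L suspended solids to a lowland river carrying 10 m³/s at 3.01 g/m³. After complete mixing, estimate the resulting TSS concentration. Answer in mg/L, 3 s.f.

16.0 mg/L

By mass balance at complete mixing, C = (0.38·358 + 10·3.01) / (0.38 + 10) = 166.1/10.38 = 16.01 mg/L.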